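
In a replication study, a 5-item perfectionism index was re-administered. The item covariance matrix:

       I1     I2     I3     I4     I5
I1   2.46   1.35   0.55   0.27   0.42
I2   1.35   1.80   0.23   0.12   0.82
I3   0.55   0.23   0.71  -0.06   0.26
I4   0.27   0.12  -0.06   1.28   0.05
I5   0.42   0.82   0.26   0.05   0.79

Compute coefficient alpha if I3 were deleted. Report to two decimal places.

α = 0.65

Remaining items: I1, I2, I4, I5 (k = 4).
Σσ²ᵢ = 2.46 + 1.80 + 1.28 + 0.79 = 6.33
Var(T) = 6.33 + 2 × 3.03 = 12.39
α (item deleted) = (4/3)·(1 − 6.33/12.39) = 0.65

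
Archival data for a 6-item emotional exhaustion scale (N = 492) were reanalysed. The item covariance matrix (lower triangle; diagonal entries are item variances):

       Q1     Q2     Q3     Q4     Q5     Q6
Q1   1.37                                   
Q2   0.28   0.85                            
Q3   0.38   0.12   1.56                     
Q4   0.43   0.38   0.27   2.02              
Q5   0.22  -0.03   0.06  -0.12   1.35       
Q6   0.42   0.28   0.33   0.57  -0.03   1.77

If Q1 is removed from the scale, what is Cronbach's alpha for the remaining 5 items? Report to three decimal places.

Remaining items: Q2, Q3, Q4, Q5, Q6 (k = 5).
sum of item variances = 0.85 + 1.56 + 2.02 + 1.35 + 1.77 = 7.55
Var(T) = 7.55 + 2 × 1.83 = 11.21
α (item deleted) = (5/4)·(1 − 7.55/11.21) = 0.408

Cronbach's alpha = 0.408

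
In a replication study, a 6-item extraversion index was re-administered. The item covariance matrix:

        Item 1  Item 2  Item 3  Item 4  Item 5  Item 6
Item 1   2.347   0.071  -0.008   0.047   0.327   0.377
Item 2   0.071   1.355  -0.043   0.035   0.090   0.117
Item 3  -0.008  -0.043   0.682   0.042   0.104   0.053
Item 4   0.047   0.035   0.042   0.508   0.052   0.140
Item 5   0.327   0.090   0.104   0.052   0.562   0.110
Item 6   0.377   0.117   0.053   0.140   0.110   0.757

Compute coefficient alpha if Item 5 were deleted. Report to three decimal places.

coefficient alpha = 0.284

Remaining items: Item 1, Item 2, Item 3, Item 4, Item 6 (k = 5).
Σσ²ᵢ = 2.347 + 1.355 + 0.682 + 0.508 + 0.757 = 5.649
σ²_total = 5.649 + 2 × 0.831 = 7.311
α (item deleted) = (5/4)·(1 − 5.649/7.311) = 0.284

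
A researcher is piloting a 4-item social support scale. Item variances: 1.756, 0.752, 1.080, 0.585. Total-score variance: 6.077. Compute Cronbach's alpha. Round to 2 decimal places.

sum of item variances = 1.756 + 0.752 + 1.080 + 0.585 = 4.173
α = (k/(k−1))·(1 − sum of item variances/total variance) = (4/3)·(1 − 4.173/6.077) = 0.42

α = 0.42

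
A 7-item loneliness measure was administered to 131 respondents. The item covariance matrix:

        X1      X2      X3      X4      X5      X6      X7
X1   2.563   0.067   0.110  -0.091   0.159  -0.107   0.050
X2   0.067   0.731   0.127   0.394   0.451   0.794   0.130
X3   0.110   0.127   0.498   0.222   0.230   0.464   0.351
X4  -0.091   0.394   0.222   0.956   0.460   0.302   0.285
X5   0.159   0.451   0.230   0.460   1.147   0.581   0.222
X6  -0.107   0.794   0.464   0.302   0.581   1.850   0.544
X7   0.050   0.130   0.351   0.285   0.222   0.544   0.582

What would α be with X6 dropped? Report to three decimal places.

Remaining items: X1, X2, X3, X4, X5, X7 (k = 6).
sum of item variances = 2.563 + 0.731 + 0.498 + 0.956 + 1.147 + 0.582 = 6.477
σ²_total = 6.477 + 2 × 3.167 = 12.811
α (item deleted) = (6/5)·(1 − 6.477/12.811) = 0.593

α = 0.593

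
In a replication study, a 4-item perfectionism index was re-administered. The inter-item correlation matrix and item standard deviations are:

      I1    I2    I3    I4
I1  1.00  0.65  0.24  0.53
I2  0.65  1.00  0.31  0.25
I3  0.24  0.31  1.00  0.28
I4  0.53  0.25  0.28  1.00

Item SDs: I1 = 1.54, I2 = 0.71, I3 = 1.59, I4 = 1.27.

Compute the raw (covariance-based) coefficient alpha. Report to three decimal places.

Σσ²ᵢ = 1.54² + 0.71² + 1.59² + 1.27² = 7.0167
Covariances σ_ij = r_ij · s_i · s_j:
  σ(I1,I2) = 0.65 × 1.54 × 0.71 = 0.7107
  σ(I1,I3) = 0.24 × 1.54 × 1.59 = 0.5877
  σ(I1,I4) = 0.53 × 1.54 × 1.27 = 1.0366
  σ(I2,I3) = 0.31 × 0.71 × 1.59 = 0.3500
  σ(I2,I4) = 0.25 × 0.71 × 1.27 = 0.2254
  σ(I3,I4) = 0.28 × 1.59 × 1.27 = 0.5654
σ²_T = Σσ²ᵢ + 2·Σσ_ij = 7.0167 + 2 × 3.4758 = 13.9683
α = (4/3)·(1 − 7.0167/13.9683) = 0.664

coefficient alpha = 0.664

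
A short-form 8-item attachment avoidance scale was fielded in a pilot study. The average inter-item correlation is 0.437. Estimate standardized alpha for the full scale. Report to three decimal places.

Standardized α = k·r̄ / (1 + (k−1)·r̄) = 8 × 0.437 / (1 + 7 × 0.437)
  = 3.4960 / 4.0590 = 0.861

standardized alpha = 0.861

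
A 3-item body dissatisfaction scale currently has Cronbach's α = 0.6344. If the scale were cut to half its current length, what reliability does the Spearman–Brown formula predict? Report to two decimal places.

predicted reliability = 0.46

Length factor m = 1/2
α' = m·α / (1 − (1−m)·α)
   = 1/2 × 0.6344 / (1 − (1 − 1/2) × 0.6344)
   = 0.3172 / 0.6828 = 0.46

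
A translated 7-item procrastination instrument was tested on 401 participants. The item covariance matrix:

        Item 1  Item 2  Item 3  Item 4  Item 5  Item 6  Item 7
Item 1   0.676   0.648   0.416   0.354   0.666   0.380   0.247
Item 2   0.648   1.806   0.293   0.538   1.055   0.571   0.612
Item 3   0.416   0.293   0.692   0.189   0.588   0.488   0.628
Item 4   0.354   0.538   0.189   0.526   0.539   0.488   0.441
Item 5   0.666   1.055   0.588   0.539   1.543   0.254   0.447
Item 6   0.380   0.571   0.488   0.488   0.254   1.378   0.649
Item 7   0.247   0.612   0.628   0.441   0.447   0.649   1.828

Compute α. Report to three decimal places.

α = 0.832

Σσ²ᵢ = 0.676 + 1.806 + 0.692 + 0.526 + 1.543 + 1.378 + 1.828 = 8.449
Σ_{i<j} σ_ij = 10.491
Var(T) = 8.449 + 2 × 10.491 = 29.431
α = (k/(k−1))·(1 − Σσ²ᵢ/Var(T)) = (7/6)·(1 − 8.449/29.431) = 0.832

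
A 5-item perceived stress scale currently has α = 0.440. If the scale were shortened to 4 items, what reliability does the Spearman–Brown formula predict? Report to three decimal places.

predicted reliability = 0.386

Length factor m = 4/5 = 0.8000
α' = m·α / (1 − (1−m)·α)
   = 4/5 × 0.440 / (1 − (1 − 4/5) × 0.440)
   = 0.3520 / 0.9120 = 0.386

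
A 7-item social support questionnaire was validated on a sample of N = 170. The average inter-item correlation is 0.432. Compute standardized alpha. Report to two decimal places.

Standardized α = k·r̄ / (1 + (k−1)·r̄) = 7 × 0.432 / (1 + 6 × 0.432)
  = 3.0240 / 3.5920 = 0.84

standardized alpha = 0.84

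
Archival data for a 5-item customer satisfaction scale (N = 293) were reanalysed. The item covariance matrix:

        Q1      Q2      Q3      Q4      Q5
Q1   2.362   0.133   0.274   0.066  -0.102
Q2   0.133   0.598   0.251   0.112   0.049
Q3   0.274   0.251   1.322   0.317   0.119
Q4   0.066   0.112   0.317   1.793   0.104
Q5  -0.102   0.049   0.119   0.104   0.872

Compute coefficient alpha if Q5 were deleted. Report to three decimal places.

Remaining items: Q1, Q2, Q3, Q4 (k = 4).
Σσᵢ² = 2.362 + 0.598 + 1.322 + 1.793 = 6.075
Var(T) = 6.075 + 2 × 1.153 = 8.381
α (item deleted) = (4/3)·(1 − 6.075/8.381) = 0.367

coefficient alpha = 0.367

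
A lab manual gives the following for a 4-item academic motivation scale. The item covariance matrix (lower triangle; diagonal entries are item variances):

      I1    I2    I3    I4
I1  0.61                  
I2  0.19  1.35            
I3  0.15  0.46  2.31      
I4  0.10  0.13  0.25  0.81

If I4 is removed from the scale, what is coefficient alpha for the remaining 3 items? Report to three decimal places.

Remaining items: I1, I2, I3 (k = 3).
ΣVar(i) = 0.61 + 1.35 + 2.31 = 4.27
total variance = 4.27 + 2 × 0.80 = 5.87
α (item deleted) = (3/2)·(1 − 4.27/5.87) = 0.409

coefficient alpha = 0.409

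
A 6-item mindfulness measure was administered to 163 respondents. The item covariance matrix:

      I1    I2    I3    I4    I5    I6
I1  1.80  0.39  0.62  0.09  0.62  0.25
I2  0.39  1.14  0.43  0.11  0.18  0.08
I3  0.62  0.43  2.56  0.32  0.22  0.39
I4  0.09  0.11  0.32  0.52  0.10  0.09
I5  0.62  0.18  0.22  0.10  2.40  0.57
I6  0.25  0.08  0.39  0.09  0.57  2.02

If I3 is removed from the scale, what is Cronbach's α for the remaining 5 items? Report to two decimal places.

Cronbach's α = 0.48

Remaining items: I1, I2, I4, I5, I6 (k = 5).
ΣVar(i) = 1.80 + 1.14 + 0.52 + 2.40 + 2.02 = 7.88
σ²_T = 7.88 + 2 × 2.48 = 12.84
α (item deleted) = (5/4)·(1 − 7.88/12.84) = 0.48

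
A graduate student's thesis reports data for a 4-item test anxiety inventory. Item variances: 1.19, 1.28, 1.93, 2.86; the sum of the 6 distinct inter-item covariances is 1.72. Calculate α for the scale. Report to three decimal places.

Σσᵢ² = 1.19 + 1.28 + 1.93 + 2.86 = 7.26
Sum of distinct covariances = 1.72
σ²_total = Σσᵢ² + 2·Σcov = 7.26 + 2 × 1.72 = 10.70
α = (4/3)·(1 − 7.26/10.70) = 0.429

α = 0.429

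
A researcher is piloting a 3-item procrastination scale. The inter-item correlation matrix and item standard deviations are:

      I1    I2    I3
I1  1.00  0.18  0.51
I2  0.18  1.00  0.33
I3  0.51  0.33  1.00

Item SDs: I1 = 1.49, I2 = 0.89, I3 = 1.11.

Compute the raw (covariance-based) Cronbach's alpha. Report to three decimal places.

Σσ²ᵢ = 1.49² + 0.89² + 1.11² = 4.2443
Covariances σ_ij = r_ij · s_i · s_j:
  σ(I1,I2) = 0.18 × 1.49 × 0.89 = 0.2387
  σ(I1,I3) = 0.51 × 1.49 × 1.11 = 0.8435
  σ(I2,I3) = 0.33 × 0.89 × 1.11 = 0.3260
σ²_T = Σσ²ᵢ + 2·Σσ_ij = 4.2443 + 2 × 1.4082 = 7.0607
α = (3/2)·(1 − 4.2443/7.0607) = 0.598

α = 0.598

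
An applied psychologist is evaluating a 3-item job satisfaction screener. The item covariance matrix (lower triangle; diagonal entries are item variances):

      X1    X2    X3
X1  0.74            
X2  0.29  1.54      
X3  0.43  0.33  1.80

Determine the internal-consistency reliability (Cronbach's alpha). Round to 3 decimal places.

Σσ²ᵢ = 0.74 + 1.54 + 1.80 = 4.08
Σ_{i<j} σ_ij = 1.05
σ²_total = 4.08 + 2 × 1.05 = 6.18
α = (k/(k−1))·(1 − Σσ²ᵢ/σ²_total) = (3/2)·(1 − 4.08/6.18) = 0.510

Cronbach's alpha = 0.510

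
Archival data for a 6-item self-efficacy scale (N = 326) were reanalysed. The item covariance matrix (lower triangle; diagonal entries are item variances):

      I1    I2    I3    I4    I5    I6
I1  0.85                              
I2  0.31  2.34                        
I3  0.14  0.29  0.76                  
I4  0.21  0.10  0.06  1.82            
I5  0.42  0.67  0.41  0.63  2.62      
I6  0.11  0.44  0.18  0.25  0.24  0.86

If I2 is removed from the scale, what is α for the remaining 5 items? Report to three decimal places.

α = 0.543

Remaining items: I1, I3, I4, I5, I6 (k = 5).
sum of item variances = 0.85 + 0.76 + 1.82 + 2.62 + 0.86 = 6.91
Var(T) = 6.91 + 2 × 2.65 = 12.21
α (item deleted) = (5/4)·(1 − 6.91/12.21) = 0.543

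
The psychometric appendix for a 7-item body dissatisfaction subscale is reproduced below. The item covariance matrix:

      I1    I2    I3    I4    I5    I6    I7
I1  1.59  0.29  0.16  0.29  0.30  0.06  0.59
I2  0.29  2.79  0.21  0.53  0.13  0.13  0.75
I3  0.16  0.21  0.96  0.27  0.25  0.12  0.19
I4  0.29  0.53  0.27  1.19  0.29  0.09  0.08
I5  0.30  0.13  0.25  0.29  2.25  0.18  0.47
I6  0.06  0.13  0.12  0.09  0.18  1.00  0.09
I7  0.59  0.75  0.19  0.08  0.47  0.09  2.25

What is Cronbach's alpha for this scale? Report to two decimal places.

Σσᵢ² = 1.59 + 2.79 + 0.96 + 1.19 + 2.25 + 1.00 + 2.25 = 12.03
Sum of the distinct covariances = 5.47
total variance = 12.03 + 2 × 5.47 = 22.97
α = (k/(k−1))·(1 − Σσᵢ²/total variance) = (7/6)·(1 − 12.03/22.97) = 0.56

Cronbach's alpha = 0.56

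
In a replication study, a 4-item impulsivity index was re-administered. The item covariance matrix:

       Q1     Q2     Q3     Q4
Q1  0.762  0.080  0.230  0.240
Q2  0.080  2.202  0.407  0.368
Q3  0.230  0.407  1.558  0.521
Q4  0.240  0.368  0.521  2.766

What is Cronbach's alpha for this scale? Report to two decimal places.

Σσ²ᵢ = 0.762 + 2.202 + 1.558 + 2.766 = 7.288
Σ_{i<j} σ_ij = 1.846
σ²_T = 7.288 + 2 × 1.846 = 10.980
α = (k/(k−1))·(1 − Σσ²ᵢ/σ²_T) = (4/3)·(1 − 7.288/10.980) = 0.45

Cronbach's alpha = 0.45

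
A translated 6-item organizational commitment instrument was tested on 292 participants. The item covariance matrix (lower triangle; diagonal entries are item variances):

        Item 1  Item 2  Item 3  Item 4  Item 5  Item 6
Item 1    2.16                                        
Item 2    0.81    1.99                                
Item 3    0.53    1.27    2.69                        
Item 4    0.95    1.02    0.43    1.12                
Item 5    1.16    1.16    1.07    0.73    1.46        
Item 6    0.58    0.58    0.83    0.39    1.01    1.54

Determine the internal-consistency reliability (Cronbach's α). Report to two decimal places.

Σσ²ᵢ = 2.16 + 1.99 + 2.69 + 1.12 + 1.46 + 1.54 = 10.96
Sum of off-diagonal covariances = 12.52
total variance = 10.96 + 2 × 12.52 = 36.00
α = (k/(k−1))·(1 − Σσ²ᵢ/total variance) = (6/5)·(1 − 10.96/36.00) = 0.83

α = 0.83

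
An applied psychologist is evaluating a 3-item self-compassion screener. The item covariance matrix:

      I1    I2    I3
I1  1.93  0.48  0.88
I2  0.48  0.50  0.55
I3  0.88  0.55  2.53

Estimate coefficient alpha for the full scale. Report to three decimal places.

α = 0.653

sum of item variances = 1.93 + 0.50 + 2.53 = 4.96
Σ_{i<j} σ_ij = 1.91
total variance = 4.96 + 2 × 1.91 = 8.78
α = (k/(k−1))·(1 − sum of item variances/total variance) = (3/2)·(1 − 4.96/8.78) = 0.653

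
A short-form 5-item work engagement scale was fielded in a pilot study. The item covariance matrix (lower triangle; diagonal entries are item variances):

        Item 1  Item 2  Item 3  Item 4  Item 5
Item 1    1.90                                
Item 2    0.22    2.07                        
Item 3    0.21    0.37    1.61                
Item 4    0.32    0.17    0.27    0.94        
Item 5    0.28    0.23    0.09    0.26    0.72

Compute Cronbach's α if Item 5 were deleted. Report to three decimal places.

Remaining items: Item 1, Item 2, Item 3, Item 4 (k = 4).
sum of item variances = 1.90 + 2.07 + 1.61 + 0.94 = 6.52
Var(T) = 6.52 + 2 × 1.56 = 9.64
α (item deleted) = (4/3)·(1 − 6.52/9.64) = 0.432

Cronbach's α = 0.432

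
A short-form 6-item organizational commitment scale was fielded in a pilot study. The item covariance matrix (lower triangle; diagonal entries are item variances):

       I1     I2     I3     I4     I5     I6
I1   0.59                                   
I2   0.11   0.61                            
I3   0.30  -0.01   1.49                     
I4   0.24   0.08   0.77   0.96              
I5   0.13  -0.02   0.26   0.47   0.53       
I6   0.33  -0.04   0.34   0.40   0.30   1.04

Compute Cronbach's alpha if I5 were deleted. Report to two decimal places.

Remaining items: I1, I2, I3, I4, I6 (k = 5).
Σσ²ᵢ = 0.59 + 0.61 + 1.49 + 0.96 + 1.04 = 4.69
σ²_T = 4.69 + 2 × 2.52 = 9.73
α (item deleted) = (5/4)·(1 − 4.69/9.73) = 0.65

Cronbach's alpha = 0.65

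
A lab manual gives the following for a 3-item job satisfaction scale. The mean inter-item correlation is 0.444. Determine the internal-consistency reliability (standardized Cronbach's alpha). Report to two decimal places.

standardized Cronbach's alpha = 0.71

Standardized α = k·r̄ / (1 + (k−1)·r̄) = 3 × 0.444 / (1 + 2 × 0.444)
  = 1.3320 / 1.8880 = 0.71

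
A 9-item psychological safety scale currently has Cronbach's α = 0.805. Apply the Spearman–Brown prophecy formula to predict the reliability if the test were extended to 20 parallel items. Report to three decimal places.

predicted reliability = 0.902

Length factor m = 20/9 = 2.2222
α' = m·α / (1 + (m−1)·α)
   = 20/9 × 0.805 / (1 + (20/9 − 1) × 0.805)
   = 1.7889 / 1.9839 = 0.902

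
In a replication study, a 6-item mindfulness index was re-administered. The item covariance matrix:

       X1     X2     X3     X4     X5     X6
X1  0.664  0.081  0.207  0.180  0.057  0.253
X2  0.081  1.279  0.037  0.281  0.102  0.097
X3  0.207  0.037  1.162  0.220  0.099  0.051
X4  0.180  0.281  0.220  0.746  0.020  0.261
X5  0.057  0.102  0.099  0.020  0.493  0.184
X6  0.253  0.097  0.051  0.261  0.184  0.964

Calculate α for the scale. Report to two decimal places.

α = 0.53

Σσ²ᵢ = 0.664 + 1.279 + 1.162 + 0.746 + 0.493 + 0.964 = 5.308
Sum of off-diagonal covariances = 2.130
total variance = 5.308 + 2 × 2.130 = 9.568
α = (k/(k−1))·(1 − Σσ²ᵢ/total variance) = (6/5)·(1 − 5.308/9.568) = 0.53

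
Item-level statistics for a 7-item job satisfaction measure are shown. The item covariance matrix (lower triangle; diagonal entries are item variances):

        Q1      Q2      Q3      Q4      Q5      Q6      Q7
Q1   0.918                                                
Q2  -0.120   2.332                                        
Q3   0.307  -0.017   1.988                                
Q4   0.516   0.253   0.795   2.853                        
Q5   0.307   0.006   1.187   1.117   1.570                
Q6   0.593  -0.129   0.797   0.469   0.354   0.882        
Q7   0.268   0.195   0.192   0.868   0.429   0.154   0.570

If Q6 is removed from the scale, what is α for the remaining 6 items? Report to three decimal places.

α = 0.662

Remaining items: Q1, Q2, Q3, Q4, Q5, Q7 (k = 6).
Σσᵢ² = 0.918 + 2.332 + 1.988 + 2.853 + 1.570 + 0.570 = 10.231
σ²_T = 10.231 + 2 × 6.303 = 22.837
α (item deleted) = (6/5)·(1 − 10.231/22.837) = 0.662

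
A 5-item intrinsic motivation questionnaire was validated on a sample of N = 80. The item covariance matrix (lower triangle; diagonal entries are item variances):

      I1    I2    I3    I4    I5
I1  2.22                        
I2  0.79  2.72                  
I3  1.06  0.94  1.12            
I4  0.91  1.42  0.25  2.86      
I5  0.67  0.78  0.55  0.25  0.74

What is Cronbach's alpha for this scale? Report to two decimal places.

Cronbach's alpha = 0.77

Σσᵢ² = 2.22 + 2.72 + 1.12 + 2.86 + 0.74 = 9.66
Sum of off-diagonal covariances = 7.62
σ²_total = 9.66 + 2 × 7.62 = 24.90
α = (k/(k−1))·(1 − Σσᵢ²/σ²_total) = (5/4)·(1 − 9.66/24.90) = 0.77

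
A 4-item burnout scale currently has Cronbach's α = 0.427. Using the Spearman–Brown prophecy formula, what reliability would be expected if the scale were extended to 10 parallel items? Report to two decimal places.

Length factor m = 10/4 = 2.5000
α' = m·α / (1 + (m−1)·α)
   = 10/4 × 0.427 / (1 + (10/4 − 1) × 0.427)
   = 1.0675 / 1.6405 = 0.65

predicted reliability = 0.65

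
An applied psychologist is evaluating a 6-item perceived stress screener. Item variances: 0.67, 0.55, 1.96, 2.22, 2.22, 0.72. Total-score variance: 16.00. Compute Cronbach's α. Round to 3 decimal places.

Σσᵢ² = 0.67 + 0.55 + 1.96 + 2.22 + 2.22 + 0.72 = 8.34
α = (k/(k−1))·(1 − Σσᵢ²/Var(T)) = (6/5)·(1 − 8.34/16.00) = 0.575

α = 0.575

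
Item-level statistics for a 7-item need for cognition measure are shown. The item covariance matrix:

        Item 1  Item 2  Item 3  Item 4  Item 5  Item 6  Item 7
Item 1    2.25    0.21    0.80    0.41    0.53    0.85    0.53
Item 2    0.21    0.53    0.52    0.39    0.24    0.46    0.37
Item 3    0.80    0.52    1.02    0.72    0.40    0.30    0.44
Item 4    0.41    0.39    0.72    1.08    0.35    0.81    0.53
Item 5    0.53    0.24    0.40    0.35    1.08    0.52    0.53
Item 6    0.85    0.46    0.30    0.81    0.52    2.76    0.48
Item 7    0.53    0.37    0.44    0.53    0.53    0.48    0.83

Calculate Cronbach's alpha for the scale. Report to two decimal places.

Σσ²ᵢ = 2.25 + 0.53 + 1.02 + 1.08 + 1.08 + 2.76 + 0.83 = 9.55
Σ_{i<j} σ_ij = 10.39
total variance = 9.55 + 2 × 10.39 = 30.33
α = (k/(k−1))·(1 − Σσ²ᵢ/total variance) = (7/6)·(1 − 9.55/30.33) = 0.80

Cronbach's alpha = 0.80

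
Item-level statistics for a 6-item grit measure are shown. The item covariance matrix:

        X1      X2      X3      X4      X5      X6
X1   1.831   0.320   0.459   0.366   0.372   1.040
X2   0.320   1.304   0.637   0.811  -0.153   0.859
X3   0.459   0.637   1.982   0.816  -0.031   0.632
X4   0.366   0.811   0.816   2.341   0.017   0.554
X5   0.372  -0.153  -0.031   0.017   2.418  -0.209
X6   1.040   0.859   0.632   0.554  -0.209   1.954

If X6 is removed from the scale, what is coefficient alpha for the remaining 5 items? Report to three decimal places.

coefficient alpha = 0.528

Remaining items: X1, X2, X3, X4, X5 (k = 5).
ΣVar(i) = 1.831 + 1.304 + 1.982 + 2.341 + 2.418 = 9.876
σ²_T = 9.876 + 2 × 3.614 = 17.104
α (item deleted) = (5/4)·(1 − 9.876/17.104) = 0.528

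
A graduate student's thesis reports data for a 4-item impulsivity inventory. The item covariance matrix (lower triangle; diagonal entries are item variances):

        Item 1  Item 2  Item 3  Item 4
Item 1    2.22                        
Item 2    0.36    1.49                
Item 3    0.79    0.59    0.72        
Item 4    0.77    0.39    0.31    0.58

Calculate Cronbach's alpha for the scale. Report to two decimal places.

sum of item variances = 2.22 + 1.49 + 0.72 + 0.58 = 5.01
Σ_{i<j} σ_ij = 3.21
total variance = 5.01 + 2 × 3.21 = 11.43
α = (k/(k−1))·(1 − sum of item variances/total variance) = (4/3)·(1 − 5.01/11.43) = 0.75

α = 0.75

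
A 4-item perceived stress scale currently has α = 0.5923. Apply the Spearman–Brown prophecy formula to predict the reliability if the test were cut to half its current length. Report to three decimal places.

predicted reliability = 0.421

Length factor m = 1/2
α' = m·α / (1 − (1−m)·α)
   = 1/2 × 0.5923 / (1 − (1 − 1/2) × 0.5923)
   = 0.2962 / 0.7038 = 0.421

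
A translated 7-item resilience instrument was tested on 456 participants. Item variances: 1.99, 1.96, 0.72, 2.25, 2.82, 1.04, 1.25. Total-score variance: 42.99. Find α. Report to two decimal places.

ΣVar(i) = 1.99 + 1.96 + 0.72 + 2.25 + 2.82 + 1.04 + 1.25 = 12.03
α = (k/(k−1))·(1 − ΣVar(i)/Var(T)) = (7/6)·(1 − 12.03/42.99) = 0.84

α = 0.84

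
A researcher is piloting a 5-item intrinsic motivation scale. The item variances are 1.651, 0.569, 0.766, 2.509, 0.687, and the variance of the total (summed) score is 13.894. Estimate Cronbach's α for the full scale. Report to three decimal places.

Σσᵢ² = 1.651 + 0.569 + 0.766 + 2.509 + 0.687 = 6.182
α = (k/(k−1))·(1 − Σσᵢ²/total variance) = (5/4)·(1 − 6.182/13.894) = 0.694

α = 0.694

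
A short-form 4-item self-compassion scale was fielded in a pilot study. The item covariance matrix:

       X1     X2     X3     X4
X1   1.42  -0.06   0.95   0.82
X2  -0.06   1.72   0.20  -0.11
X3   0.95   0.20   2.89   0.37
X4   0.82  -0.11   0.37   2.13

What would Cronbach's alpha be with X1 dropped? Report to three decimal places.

α = 0.180

Remaining items: X2, X3, X4 (k = 3).
Σσ²ᵢ = 1.72 + 2.89 + 2.13 = 6.74
Var(T) = 6.74 + 2 × 0.46 = 7.66
α (item deleted) = (3/2)·(1 − 6.74/7.66) = 0.180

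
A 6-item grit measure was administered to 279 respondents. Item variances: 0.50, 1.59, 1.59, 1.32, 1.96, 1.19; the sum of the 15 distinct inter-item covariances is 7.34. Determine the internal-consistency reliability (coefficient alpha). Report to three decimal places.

coefficient alpha = 0.772

sum of item variances = 0.50 + 1.59 + 1.59 + 1.32 + 1.96 + 1.19 = 8.15
Sum of distinct covariances = 7.34
σ²_total = sum of item variances + 2·Σcov = 8.15 + 2 × 7.34 = 22.83
α = (6/5)·(1 − 8.15/22.83) = 0.772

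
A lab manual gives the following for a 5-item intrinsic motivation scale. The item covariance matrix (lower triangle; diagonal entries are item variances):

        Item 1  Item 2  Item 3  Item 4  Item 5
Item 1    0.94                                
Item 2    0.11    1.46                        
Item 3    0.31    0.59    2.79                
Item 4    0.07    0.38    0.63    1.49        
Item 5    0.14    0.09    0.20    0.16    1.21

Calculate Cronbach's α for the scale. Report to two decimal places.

ΣVar(i) = 0.94 + 1.46 + 2.79 + 1.49 + 1.21 = 7.89
Sum of the distinct covariances = 2.68
σ²_total = 7.89 + 2 × 2.68 = 13.25
α = (k/(k−1))·(1 − ΣVar(i)/σ²_total) = (5/4)·(1 − 7.89/13.25) = 0.51

α = 0.51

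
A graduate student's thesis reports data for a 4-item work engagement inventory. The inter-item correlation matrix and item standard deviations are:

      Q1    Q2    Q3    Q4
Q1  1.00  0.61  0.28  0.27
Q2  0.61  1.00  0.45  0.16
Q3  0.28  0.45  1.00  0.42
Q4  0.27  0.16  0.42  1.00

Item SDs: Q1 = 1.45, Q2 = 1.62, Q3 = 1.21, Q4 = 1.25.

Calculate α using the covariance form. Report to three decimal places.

Σσ²ᵢ = 1.45² + 1.62² + 1.21² + 1.25² = 7.7535
Covariances σ_ij = r_ij · s_i · s_j:
  σ(Q1,Q2) = 0.61 × 1.45 × 1.62 = 1.4329
  σ(Q1,Q3) = 0.28 × 1.45 × 1.21 = 0.4913
  σ(Q1,Q4) = 0.27 × 1.45 × 1.25 = 0.4894
  σ(Q2,Q3) = 0.45 × 1.62 × 1.21 = 0.8821
  σ(Q2,Q4) = 0.16 × 1.62 × 1.25 = 0.3240
  σ(Q3,Q4) = 0.42 × 1.21 × 1.25 = 0.6352
σ²_T = Σσ²ᵢ + 2·Σσ_ij = 7.7535 + 2 × 4.2549 = 16.2633
α = (4/3)·(1 − 7.7535/16.2633) = 0.698

α = 0.698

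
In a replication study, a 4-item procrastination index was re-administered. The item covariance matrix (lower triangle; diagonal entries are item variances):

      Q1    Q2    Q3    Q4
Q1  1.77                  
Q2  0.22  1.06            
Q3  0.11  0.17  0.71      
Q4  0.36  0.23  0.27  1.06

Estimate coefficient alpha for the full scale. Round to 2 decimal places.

coefficient alpha = 0.50

ΣVar(i) = 1.77 + 1.06 + 0.71 + 1.06 = 4.60
Σ_{i<j} σ_ij = 1.36
Var(T) = 4.60 + 2 × 1.36 = 7.32
α = (k/(k−1))·(1 − ΣVar(i)/Var(T)) = (4/3)·(1 − 4.60/7.32) = 0.50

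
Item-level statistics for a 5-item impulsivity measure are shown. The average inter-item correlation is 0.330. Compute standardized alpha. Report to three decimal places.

Standardized α = k·r̄ / (1 + (k−1)·r̄) = 5 × 0.330 / (1 + 4 × 0.330)
  = 1.6500 / 2.3200 = 0.711

standardized alpha = 0.711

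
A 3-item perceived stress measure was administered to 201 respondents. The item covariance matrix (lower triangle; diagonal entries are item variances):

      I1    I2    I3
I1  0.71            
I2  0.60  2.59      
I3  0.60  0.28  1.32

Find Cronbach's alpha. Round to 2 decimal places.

α = 0.59

Σσᵢ² = 0.71 + 2.59 + 1.32 = 4.62
Sum of off-diagonal covariances = 1.48
σ²_total = 4.62 + 2 × 1.48 = 7.58
α = (k/(k−1))·(1 − Σσᵢ²/σ²_total) = (3/2)·(1 − 4.62/7.58) = 0.59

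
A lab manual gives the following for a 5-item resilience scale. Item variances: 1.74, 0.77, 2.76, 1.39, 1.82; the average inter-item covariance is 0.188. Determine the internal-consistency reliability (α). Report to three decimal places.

α = 0.384

sum of item variances = 1.74 + 0.77 + 2.76 + 1.39 + 1.82 = 8.48
Sum of the 10 distinct covariances = 10 × 0.188 = 1.880
Var(T) = sum of item variances + 2·Σcov = 8.48 + 2 × 1.880 = 12.240
α = (5/4)·(1 − 8.48/12.240) = 0.384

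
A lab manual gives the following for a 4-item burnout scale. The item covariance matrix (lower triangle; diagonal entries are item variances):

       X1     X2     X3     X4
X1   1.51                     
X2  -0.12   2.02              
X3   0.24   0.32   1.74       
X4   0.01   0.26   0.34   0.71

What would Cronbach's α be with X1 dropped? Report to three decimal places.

Cronbach's α = 0.437

Remaining items: X2, X3, X4 (k = 3).
ΣVar(i) = 2.02 + 1.74 + 0.71 = 4.47
σ²_total = 4.47 + 2 × 0.92 = 6.31
α (item deleted) = (3/2)·(1 − 4.47/6.31) = 0.437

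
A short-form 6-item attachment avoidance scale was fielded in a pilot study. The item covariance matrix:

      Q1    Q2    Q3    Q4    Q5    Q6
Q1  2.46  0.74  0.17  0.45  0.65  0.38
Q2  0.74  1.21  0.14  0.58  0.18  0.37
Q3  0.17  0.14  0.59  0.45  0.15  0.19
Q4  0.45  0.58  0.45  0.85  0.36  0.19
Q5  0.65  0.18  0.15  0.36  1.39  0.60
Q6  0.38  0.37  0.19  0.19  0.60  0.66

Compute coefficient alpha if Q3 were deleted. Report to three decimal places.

Remaining items: Q1, Q2, Q4, Q5, Q6 (k = 5).
sum of item variances = 2.46 + 1.21 + 0.85 + 1.39 + 0.66 = 6.57
Var(T) = 6.57 + 2 × 4.50 = 15.57
α (item deleted) = (5/4)·(1 − 6.57/15.57) = 0.723

α = 0.723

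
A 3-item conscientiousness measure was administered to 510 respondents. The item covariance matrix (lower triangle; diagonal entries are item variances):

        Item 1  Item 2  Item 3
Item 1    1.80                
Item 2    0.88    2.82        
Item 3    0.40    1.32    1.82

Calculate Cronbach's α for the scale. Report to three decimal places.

Σσᵢ² = 1.80 + 2.82 + 1.82 = 6.44
Sum of the distinct covariances = 2.60
Var(T) = 6.44 + 2 × 2.60 = 11.64
α = (k/(k−1))·(1 − Σσᵢ²/Var(T)) = (3/2)·(1 − 6.44/11.64) = 0.670

Cronbach's α = 0.670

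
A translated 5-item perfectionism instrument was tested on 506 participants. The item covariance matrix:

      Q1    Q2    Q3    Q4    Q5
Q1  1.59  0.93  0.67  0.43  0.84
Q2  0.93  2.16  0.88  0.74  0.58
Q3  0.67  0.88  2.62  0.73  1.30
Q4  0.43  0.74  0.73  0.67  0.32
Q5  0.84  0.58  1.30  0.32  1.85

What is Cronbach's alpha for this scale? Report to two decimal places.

sum of item variances = 1.59 + 2.16 + 2.62 + 0.67 + 1.85 = 8.89
Sum of the distinct covariances = 7.42
Var(T) = 8.89 + 2 × 7.42 = 23.73
α = (k/(k−1))·(1 − sum of item variances/Var(T)) = (5/4)·(1 − 8.89/23.73) = 0.78

Cronbach's alpha = 0.78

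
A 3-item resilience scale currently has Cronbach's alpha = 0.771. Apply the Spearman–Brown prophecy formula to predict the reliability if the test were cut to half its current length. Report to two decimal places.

predicted reliability = 0.63

Length factor m = 1/2
α' = m·α / (1 − (1−m)·α)
   = 1/2 × 0.771 / (1 − (1 − 1/2) × 0.771)
   = 0.3855 / 0.6145 = 0.63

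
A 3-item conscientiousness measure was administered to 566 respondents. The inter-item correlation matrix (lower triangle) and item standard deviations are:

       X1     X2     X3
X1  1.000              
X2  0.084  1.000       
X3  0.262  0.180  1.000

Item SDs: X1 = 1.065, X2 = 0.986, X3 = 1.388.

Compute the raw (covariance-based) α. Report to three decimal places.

α = 0.395

Σσ²ᵢ = 1.065² + 0.986² + 1.388² = 4.0330
Covariances σ_ij = r_ij · s_i · s_j:
  σ(X1,X2) = 0.084 × 1.065 × 0.986 = 0.0882
  σ(X1,X3) = 0.262 × 1.065 × 1.388 = 0.3873
  σ(X2,X3) = 0.180 × 0.986 × 1.388 = 0.2463
σ²_T = Σσ²ᵢ + 2·Σσ_ij = 4.0330 + 2 × 0.7218 = 5.4766
α = (3/2)·(1 − 4.0330/5.4766) = 0.395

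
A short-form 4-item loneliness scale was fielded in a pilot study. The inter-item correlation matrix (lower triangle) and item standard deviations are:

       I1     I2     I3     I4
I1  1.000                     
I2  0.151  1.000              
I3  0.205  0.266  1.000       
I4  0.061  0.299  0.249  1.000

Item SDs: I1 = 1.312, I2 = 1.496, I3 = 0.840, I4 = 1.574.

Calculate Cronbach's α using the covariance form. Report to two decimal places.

Cronbach's α = 0.48

Σσ²ᵢ = 1.312² + 1.496² + 0.840² + 1.574² = 7.1424
Covariances σ_ij = r_ij · s_i · s_j:
  σ(I1,I2) = 0.151 × 1.312 × 1.496 = 0.2964
  σ(I1,I3) = 0.205 × 1.312 × 0.840 = 0.2259
  σ(I1,I4) = 0.061 × 1.312 × 1.574 = 0.1260
  σ(I2,I3) = 0.266 × 1.496 × 0.840 = 0.3343
  σ(I2,I4) = 0.299 × 1.496 × 1.574 = 0.7041
  σ(I3,I4) = 0.249 × 0.840 × 1.574 = 0.3292
σ²_T = Σσ²ᵢ + 2·Σσ_ij = 7.1424 + 2 × 2.0159 = 11.1742
α = (4/3)·(1 − 7.1424/11.1742) = 0.48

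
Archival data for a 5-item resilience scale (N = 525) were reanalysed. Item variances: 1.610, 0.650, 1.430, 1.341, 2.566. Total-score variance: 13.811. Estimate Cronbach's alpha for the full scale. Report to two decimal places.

ΣVar(i) = 1.610 + 0.650 + 1.430 + 1.341 + 2.566 = 7.597
α = (k/(k−1))·(1 − ΣVar(i)/σ²_T) = (5/4)·(1 − 7.597/13.811) = 0.56

Cronbach's alpha = 0.56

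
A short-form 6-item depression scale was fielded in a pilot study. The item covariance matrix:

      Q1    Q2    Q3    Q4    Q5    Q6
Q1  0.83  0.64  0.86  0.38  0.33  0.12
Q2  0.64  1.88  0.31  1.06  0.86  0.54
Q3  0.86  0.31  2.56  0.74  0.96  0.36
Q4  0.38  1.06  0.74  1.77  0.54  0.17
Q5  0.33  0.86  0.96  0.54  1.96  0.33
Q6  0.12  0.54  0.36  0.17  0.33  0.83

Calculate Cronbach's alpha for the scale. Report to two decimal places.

Σσᵢ² = 0.83 + 1.88 + 2.56 + 1.77 + 1.96 + 0.83 = 9.83
Sum of the distinct covariances = 8.20
total variance = 9.83 + 2 × 8.20 = 26.23
α = (k/(k−1))·(1 − Σσᵢ²/total variance) = (6/5)·(1 − 9.83/26.23) = 0.75

α = 0.75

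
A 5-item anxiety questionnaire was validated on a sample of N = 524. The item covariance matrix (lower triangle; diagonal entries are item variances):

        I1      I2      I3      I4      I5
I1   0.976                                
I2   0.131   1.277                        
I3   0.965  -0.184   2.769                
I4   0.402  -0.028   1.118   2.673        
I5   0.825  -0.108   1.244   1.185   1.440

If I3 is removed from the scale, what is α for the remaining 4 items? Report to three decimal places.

α = 0.574

Remaining items: I1, I2, I4, I5 (k = 4).
ΣVar(i) = 0.976 + 1.277 + 2.673 + 1.440 = 6.366
σ²_total = 6.366 + 2 × 2.407 = 11.180
α (item deleted) = (4/3)·(1 − 6.366/11.180) = 0.574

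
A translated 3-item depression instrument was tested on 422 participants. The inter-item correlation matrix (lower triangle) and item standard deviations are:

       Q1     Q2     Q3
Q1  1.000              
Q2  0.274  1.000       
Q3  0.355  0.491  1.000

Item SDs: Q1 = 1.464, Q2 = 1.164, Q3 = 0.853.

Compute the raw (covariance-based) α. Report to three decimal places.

Σσ²ᵢ = 1.464² + 1.164² + 0.853² = 4.2258
Covariances σ_ij = r_ij · s_i · s_j:
  σ(Q1,Q2) = 0.274 × 1.464 × 1.164 = 0.4669
  σ(Q1,Q3) = 0.355 × 1.464 × 0.853 = 0.4433
  σ(Q2,Q3) = 0.491 × 1.164 × 0.853 = 0.4875
σ²_T = Σσ²ᵢ + 2·Σσ_ij = 4.2258 + 2 × 1.3977 = 7.0212
α = (3/2)·(1 − 4.2258/7.0212) = 0.597

α = 0.597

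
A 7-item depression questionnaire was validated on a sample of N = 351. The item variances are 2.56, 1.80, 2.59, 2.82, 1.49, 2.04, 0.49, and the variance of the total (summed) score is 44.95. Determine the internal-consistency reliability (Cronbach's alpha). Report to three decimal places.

Σσᵢ² = 2.56 + 1.80 + 2.59 + 2.82 + 1.49 + 2.04 + 0.49 = 13.79
α = (k/(k−1))·(1 − Σσᵢ²/σ²_total) = (7/6)·(1 − 13.79/44.95) = 0.809

α = 0.809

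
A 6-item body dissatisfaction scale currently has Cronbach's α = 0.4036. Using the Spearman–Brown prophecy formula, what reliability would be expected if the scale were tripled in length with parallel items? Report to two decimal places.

predicted reliability = 0.67

Length factor m = 3
α' = m·α / (1 + (m−1)·α)
   = 3 × 0.4036 / (1 + (3 − 1) × 0.4036)
   = 1.2108 / 1.8072 = 0.67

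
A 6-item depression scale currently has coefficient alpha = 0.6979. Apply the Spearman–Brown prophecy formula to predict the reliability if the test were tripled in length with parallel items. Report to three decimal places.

predicted reliability = 0.874

Length factor m = 3
α' = m·α / (1 + (m−1)·α)
   = 3 × 0.6979 / (1 + (3 − 1) × 0.6979)
   = 2.0937 / 2.3958 = 0.874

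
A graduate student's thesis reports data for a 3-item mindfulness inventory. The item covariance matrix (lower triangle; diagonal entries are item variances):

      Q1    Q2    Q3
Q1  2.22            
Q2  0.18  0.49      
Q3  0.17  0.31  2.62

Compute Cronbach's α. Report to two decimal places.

Cronbach's α = 0.30

sum of item variances = 2.22 + 0.49 + 2.62 = 5.33
Sum of the distinct covariances = 0.66
Var(T) = 5.33 + 2 × 0.66 = 6.65
α = (k/(k−1))·(1 − sum of item variances/Var(T)) = (3/2)·(1 − 5.33/6.65) = 0.30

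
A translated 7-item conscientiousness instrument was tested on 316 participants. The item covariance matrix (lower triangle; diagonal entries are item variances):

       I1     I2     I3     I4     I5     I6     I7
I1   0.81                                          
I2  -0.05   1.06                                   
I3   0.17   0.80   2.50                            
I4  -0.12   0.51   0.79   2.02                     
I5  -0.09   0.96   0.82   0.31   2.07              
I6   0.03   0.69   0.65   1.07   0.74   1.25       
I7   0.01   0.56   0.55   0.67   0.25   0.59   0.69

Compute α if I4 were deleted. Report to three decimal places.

Remaining items: I1, I2, I3, I5, I6, I7 (k = 6).
ΣVar(i) = 0.81 + 1.06 + 2.50 + 2.07 + 1.25 + 0.69 = 8.38
σ²_total = 8.38 + 2 × 6.68 = 21.74
α (item deleted) = (6/5)·(1 − 8.38/21.74) = 0.737

α = 0.737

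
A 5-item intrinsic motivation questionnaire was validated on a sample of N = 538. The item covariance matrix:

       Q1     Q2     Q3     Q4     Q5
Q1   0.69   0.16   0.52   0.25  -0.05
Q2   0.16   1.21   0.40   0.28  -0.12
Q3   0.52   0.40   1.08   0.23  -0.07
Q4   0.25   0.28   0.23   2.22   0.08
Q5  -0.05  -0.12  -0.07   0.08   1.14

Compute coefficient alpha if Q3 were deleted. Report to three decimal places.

Remaining items: Q1, Q2, Q4, Q5 (k = 4).
sum of item variances = 0.69 + 1.21 + 2.22 + 1.14 = 5.26
total variance = 5.26 + 2 × 0.60 = 6.46
α (item deleted) = (4/3)·(1 − 5.26/6.46) = 0.248

α = 0.248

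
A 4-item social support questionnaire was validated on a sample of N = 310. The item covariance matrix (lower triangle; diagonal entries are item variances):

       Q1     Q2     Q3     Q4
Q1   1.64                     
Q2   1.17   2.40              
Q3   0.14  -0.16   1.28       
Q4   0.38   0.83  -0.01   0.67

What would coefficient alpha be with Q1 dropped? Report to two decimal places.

α = 0.35

Remaining items: Q2, Q3, Q4 (k = 3).
ΣVar(i) = 2.40 + 1.28 + 0.67 = 4.35
σ²_T = 4.35 + 2 × 0.66 = 5.67
α (item deleted) = (3/2)·(1 − 4.35/5.67) = 0.35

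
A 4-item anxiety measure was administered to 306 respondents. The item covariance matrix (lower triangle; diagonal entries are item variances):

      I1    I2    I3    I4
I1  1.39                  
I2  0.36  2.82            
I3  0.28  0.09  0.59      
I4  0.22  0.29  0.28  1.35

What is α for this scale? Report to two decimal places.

α = 0.44

Σσᵢ² = 1.39 + 2.82 + 0.59 + 1.35 = 6.15
Sum of the distinct covariances = 1.52
total variance = 6.15 + 2 × 1.52 = 9.19
α = (k/(k−1))·(1 − Σσᵢ²/total variance) = (4/3)·(1 − 6.15/9.19) = 0.44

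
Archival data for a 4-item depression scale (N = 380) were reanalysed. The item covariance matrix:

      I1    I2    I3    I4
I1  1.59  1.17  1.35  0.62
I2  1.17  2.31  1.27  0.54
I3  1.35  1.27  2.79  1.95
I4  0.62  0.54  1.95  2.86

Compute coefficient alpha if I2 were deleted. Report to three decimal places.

α = 0.780

Remaining items: I1, I3, I4 (k = 3).
Σσ²ᵢ = 1.59 + 2.79 + 2.86 = 7.24
σ²_total = 7.24 + 2 × 3.92 = 15.08
α (item deleted) = (3/2)·(1 − 7.24/15.08) = 0.780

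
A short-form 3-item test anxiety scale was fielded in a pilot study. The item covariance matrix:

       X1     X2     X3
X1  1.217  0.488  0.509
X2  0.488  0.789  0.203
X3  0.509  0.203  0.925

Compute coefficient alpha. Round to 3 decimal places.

Σσᵢ² = 1.217 + 0.789 + 0.925 = 2.931
Sum of the distinct covariances = 1.200
total variance = 2.931 + 2 × 1.200 = 5.331
α = (k/(k−1))·(1 − Σσᵢ²/total variance) = (3/2)·(1 − 2.931/5.331) = 0.675

α = 0.675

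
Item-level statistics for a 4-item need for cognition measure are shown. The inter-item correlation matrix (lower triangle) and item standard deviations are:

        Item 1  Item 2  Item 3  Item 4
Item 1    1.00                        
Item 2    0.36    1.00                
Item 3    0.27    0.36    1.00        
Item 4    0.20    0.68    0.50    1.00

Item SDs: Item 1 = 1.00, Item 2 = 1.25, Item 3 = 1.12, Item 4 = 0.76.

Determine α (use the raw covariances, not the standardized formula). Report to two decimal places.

α = 0.71

Σσ²ᵢ = 1.00² + 1.25² + 1.12² + 0.76² = 4.3945
Covariances σ_ij = r_ij · s_i · s_j:
  σ(Item 1,Item 2) = 0.36 × 1.00 × 1.25 = 0.4500
  σ(Item 1,Item 3) = 0.27 × 1.00 × 1.12 = 0.3024
  σ(Item 1,Item 4) = 0.20 × 1.00 × 0.76 = 0.1520
  σ(Item 2,Item 3) = 0.36 × 1.25 × 1.12 = 0.5040
  σ(Item 2,Item 4) = 0.68 × 1.25 × 0.76 = 0.6460
  σ(Item 3,Item 4) = 0.50 × 1.12 × 0.76 = 0.4256
σ²_T = Σσ²ᵢ + 2·Σσ_ij = 4.3945 + 2 × 2.4800 = 9.3545
α = (4/3)·(1 − 4.3945/9.3545) = 0.71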